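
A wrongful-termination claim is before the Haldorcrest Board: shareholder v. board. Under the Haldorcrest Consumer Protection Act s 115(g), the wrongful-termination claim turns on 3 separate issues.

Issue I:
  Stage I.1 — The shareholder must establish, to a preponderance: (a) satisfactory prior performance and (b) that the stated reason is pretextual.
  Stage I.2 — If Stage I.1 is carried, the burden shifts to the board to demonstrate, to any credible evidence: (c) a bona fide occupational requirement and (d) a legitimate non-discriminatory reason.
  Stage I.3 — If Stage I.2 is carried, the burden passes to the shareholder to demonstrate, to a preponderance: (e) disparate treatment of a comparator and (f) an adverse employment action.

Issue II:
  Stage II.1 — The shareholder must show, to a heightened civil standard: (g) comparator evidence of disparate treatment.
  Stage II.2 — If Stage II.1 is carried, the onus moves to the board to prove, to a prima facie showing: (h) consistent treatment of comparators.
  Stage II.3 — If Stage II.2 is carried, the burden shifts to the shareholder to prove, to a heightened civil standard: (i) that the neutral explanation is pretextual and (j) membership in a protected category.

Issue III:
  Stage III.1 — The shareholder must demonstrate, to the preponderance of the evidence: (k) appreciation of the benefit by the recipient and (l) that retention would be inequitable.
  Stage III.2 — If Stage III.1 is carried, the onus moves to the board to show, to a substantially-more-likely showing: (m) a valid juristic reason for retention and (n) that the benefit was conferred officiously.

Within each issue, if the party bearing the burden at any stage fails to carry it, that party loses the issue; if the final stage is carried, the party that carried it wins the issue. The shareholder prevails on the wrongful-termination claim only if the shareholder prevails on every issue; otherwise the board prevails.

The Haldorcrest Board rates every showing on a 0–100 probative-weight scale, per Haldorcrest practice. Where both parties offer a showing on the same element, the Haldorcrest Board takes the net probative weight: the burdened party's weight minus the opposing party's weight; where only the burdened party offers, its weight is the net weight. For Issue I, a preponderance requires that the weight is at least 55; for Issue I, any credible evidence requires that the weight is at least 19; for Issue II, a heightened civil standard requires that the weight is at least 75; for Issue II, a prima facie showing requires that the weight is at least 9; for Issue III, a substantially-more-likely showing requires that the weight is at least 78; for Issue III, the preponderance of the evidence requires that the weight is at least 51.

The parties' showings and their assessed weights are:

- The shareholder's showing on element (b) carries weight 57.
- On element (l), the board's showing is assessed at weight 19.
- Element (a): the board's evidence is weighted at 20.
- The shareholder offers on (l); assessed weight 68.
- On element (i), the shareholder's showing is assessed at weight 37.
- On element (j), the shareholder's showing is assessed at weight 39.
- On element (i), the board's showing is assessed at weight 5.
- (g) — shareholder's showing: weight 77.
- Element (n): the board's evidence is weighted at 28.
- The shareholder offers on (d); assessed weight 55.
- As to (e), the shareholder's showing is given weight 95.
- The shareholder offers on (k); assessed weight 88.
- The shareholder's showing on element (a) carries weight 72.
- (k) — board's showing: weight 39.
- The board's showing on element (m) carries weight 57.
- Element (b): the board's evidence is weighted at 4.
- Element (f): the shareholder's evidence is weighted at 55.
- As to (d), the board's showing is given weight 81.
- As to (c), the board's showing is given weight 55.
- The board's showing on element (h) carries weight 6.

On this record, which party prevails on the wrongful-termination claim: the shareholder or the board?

— Issue I —
Stage I.1 — burden on shareholder; standard: a preponderance (weight is at least 55).
    (a): 72 − 20 = 52 < 55 [not met]
    (b): 57 − 4 = 53 < 55 [not met]
  The shareholder does not carry Stage I.1.
So the board prevails on this issue.
— Issue II —
Stage II.1 — burden on shareholder; standard: a heightened civil standard (weight is at least 75).
    (g): 77 ≥ 75 [met]
  Stage II.1 is satisfied; the onus moves to the board.
Stage II.2 — burden on board; standard: a prima facie showing (weight is at least 9).
    (h): 6 < 9 [not met]
  Not every element is met, so the board fails to carry Stage II.2.
The analysis ends at Stage II.2; the shareholder prevails on this issue.
— Issue III —
Stage III.1 — burden on shareholder; standard: the preponderance of the evidence (weight is at least 51).
    (k): 88 − 39 = 49 < 51 [not met]
    (l): 68 − 19 = 49 < 51 [not met]
  Not every element is met, so the shareholder fails to carry Stage III.1.
The analysis ends at Stage III.1; the board prevails on this issue.
Per-issue: Issue I → board; Issue II → shareholder; Issue III → board. The shareholder must prevail on every issue; overall, the board prevails.

board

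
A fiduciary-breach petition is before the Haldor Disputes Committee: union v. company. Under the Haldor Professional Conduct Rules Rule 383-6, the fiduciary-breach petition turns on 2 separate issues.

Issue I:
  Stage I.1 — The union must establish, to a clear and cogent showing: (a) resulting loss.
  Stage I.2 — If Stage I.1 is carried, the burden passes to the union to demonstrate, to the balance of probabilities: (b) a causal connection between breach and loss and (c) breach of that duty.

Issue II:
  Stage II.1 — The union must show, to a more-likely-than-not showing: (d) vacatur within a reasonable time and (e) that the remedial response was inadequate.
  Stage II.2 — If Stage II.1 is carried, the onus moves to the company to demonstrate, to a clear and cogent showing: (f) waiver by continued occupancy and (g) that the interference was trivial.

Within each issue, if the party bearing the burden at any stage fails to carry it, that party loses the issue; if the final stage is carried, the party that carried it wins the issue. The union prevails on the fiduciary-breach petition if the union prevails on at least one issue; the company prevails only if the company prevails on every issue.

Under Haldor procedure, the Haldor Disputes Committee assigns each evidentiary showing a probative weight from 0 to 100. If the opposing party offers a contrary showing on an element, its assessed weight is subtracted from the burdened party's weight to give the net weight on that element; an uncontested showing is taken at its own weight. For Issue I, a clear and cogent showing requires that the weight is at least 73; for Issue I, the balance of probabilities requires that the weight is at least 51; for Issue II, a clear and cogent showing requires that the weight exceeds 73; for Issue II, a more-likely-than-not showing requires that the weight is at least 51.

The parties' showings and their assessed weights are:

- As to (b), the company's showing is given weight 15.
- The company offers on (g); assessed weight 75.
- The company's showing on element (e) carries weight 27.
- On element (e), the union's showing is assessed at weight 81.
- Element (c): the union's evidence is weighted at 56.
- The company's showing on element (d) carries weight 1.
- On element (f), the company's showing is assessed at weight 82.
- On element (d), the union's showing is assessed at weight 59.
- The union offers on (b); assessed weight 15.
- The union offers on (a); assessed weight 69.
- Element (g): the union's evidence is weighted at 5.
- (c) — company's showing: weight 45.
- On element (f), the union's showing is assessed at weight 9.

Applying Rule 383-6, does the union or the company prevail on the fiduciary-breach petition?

union

— Issue I —
Stage I.1 — burden on union; standard: a clear and cogent showing (weight is at least 73).
    (a): 69 < 73 [not met]
  Not every element is met, so the union fails to carry Stage I.1.
The analysis ends at Stage I.1; the company prevails on this issue.
— Issue II —
Stage II.1 — burden on union; standard: a more-likely-than-not showing (weight is at least 51).
    (d): 59 − 1 = 58 ≥ 51 [met]
    (e): 81 − 27 = 54 ≥ 51 [met]
  Stage II.1 carried; the burden shifts to the company.
Stage II.2 — burden on company; standard: a clear and cogent showing (weight exceeds 73).
    (f): 82 − 9 = 73 ≤ 73 [not met]
    (g): 75 − 5 = 70 ≤ 73 [not met]
  Not every element is met, so the company fails to carry Stage II.2.
The union prevails on this issue.
Per-issue: Issue I → company; Issue II → union. The union must prevail on at least one issue; overall, the union prevails.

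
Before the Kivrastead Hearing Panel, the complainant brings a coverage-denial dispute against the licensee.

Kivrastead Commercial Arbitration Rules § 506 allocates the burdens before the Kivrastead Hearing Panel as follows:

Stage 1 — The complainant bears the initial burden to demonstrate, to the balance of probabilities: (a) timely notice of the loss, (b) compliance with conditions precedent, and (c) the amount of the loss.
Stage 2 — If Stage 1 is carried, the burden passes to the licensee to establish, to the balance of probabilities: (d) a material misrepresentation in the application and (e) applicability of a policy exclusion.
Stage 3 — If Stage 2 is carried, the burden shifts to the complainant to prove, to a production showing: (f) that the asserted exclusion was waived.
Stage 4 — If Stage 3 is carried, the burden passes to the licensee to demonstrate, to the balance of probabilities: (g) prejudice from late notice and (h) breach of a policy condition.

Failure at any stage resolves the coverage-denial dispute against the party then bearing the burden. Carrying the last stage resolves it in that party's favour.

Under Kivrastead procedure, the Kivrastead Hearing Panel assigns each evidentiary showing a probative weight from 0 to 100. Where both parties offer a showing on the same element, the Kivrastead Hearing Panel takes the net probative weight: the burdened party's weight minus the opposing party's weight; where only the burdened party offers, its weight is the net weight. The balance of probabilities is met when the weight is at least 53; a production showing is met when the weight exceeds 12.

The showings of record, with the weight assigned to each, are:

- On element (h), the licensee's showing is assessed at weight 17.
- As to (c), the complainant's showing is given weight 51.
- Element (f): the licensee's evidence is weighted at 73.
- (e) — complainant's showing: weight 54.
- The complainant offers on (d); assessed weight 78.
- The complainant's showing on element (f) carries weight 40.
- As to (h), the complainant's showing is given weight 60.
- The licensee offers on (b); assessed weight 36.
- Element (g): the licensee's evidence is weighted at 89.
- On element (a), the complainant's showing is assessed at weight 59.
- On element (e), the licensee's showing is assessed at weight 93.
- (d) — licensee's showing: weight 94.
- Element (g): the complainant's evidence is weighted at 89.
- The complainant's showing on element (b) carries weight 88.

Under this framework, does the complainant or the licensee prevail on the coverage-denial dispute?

licensee

Stage 1 — burden on complainant; standard: the balance of probabilities (weight is at least 53).
    (a): 59 ≥ 53 [met]
    (b): 88 − 36 = 52 < 53 [not met]
    (c): 51 < 53 [not met]
  Not every element is met, so the complainant fails to carry Stage 1.
So the licensee prevails.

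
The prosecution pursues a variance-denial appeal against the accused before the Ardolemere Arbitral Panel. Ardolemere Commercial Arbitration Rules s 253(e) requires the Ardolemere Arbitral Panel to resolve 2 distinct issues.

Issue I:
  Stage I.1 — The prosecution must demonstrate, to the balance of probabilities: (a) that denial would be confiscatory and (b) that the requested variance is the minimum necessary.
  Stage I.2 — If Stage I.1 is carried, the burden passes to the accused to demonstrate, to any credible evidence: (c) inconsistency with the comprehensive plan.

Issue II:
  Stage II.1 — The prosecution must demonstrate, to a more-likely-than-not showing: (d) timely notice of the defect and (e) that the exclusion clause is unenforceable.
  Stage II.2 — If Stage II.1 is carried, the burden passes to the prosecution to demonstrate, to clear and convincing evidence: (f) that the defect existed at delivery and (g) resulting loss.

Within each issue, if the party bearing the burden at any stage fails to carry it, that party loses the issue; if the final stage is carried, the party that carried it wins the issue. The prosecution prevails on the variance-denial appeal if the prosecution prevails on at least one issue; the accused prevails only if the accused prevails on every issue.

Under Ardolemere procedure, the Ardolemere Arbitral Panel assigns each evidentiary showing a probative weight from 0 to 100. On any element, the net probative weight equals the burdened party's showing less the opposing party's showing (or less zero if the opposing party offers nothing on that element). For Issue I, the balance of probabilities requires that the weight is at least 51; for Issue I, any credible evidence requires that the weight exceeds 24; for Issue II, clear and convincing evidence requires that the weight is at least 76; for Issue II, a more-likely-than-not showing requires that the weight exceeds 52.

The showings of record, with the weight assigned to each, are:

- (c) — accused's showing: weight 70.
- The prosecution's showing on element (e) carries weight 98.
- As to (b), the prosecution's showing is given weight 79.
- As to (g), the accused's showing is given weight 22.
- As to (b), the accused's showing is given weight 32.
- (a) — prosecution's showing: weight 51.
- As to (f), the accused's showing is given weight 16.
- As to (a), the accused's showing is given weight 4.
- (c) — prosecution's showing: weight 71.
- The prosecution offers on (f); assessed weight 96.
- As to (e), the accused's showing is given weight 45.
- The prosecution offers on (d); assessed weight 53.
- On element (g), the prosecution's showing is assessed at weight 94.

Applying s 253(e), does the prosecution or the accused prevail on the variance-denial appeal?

accused

— Issue I —
Stage I.1 (prosecution, the balance of probabilities, weight is at least 51): (a) net 51−4=47 < 51 — fails; (b) net 79−32=47 < 51 — fails.
  Stage I.1 not carried; the prosecution fails its burden.
The accused prevails on this issue.
— Issue II —
At Stage II.1 the prosecution must meet a more-likely-than-not showing (weight exceeds 52): on (d) the weight is 53, which does exceed 52, so (d) meets the standard; on (e) the weight is 98 less the opposing 45 gives net 53, which does exceed 52, so (e) meets the standard.
  Stage II.1 carried; the burden remains with the prosecution.
At Stage II.2 the prosecution must meet clear and convincing evidence (weight is at least 76): on (f) the weight is 96 less the opposing 16 gives net 80, which does reach 76, so (f) meets the standard; on (g) the weight is 94 less the opposing 22 gives net 72, < 76, so (g) does not meet the standard.
  Stage II.2 not carried; the prosecution fails its burden.
So the accused prevails on this issue.
Per-issue: Issue I → accused; Issue II → accused. The prosecution must prevail on at least one issue; overall, the accused prevails.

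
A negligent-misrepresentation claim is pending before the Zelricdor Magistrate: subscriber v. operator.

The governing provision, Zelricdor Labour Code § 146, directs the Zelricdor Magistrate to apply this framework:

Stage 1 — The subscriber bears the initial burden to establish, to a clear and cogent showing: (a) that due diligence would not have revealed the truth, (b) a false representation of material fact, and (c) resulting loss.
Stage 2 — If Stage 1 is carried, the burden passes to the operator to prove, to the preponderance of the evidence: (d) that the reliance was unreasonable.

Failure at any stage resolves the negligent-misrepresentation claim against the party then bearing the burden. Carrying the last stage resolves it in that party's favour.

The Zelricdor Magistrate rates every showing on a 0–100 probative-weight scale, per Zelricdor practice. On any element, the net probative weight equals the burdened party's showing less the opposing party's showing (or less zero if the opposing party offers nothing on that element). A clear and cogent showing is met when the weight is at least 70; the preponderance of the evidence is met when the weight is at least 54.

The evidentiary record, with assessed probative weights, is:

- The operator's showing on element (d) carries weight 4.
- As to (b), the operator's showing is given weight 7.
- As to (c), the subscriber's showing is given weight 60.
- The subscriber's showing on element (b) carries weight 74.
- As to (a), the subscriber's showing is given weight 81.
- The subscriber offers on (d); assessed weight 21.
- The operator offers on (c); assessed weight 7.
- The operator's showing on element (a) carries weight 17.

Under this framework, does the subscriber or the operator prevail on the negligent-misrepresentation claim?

At Stage 1 the subscriber must meet a clear and cogent showing (weight is at least 70): on (a) the weight is 81 less the opposing 17 gives net 64, < 70, so (a) does not meet the standard; on (b) the weight is 74 less the opposing 7 gives net 67, < 70, so (b) does not meet the standard; on (c) the weight is 60 less the opposing 7 gives net 53, < 70, so (c) does not meet the standard.
  The subscriber does not carry Stage 1.
So the operator prevails.

operator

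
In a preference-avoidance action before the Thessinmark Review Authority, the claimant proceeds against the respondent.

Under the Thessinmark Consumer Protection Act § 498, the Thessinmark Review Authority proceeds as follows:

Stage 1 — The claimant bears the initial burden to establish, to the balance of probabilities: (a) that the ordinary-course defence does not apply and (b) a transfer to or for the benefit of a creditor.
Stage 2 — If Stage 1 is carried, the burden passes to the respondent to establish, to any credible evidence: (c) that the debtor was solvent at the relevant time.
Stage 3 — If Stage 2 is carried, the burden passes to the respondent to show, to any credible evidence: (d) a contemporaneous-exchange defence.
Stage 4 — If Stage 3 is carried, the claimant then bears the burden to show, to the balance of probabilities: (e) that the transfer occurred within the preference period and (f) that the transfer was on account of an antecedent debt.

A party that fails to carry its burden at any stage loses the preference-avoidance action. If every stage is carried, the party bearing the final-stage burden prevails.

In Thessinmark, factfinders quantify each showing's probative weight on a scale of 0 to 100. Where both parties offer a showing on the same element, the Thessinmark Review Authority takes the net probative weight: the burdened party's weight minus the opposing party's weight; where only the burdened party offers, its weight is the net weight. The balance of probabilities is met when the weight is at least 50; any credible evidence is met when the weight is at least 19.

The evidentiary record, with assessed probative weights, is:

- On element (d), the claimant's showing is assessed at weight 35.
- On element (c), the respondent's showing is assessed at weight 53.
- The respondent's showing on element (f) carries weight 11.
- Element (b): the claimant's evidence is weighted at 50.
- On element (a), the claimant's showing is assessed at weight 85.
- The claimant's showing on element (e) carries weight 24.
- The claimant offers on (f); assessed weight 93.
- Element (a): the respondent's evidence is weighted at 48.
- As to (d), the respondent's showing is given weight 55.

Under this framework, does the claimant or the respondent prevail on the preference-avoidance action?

At Stage 1 the claimant must meet the balance of probabilities (weight is at least 50): on (a) the weight is 85 less the opposing 48 gives net 37, which does not reach 50, so (a) does not meet the standard; on (b) the weight is 50, which does reach 50, so (b) meets the standard.
  Stage 1 not carried; the claimant fails its burden.
The respondent prevails.

respondent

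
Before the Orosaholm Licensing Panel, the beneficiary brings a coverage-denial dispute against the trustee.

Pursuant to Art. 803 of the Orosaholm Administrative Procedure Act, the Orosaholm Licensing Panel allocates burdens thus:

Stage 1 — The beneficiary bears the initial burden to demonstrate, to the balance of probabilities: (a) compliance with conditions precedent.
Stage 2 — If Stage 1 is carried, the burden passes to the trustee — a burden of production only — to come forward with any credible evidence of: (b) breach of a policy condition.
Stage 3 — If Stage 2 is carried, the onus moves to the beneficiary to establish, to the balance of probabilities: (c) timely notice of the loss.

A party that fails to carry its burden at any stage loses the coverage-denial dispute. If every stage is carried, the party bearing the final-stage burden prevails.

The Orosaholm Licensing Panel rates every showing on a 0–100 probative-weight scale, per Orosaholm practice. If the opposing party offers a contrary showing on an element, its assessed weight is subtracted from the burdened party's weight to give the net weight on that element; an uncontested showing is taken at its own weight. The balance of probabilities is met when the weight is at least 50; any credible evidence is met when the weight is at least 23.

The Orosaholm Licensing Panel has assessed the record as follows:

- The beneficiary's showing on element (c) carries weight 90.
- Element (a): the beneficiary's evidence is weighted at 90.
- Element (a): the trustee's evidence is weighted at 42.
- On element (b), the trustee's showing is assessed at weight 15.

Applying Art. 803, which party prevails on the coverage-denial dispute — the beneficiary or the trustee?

Stage 1 (beneficiary, the balance of probabilities, weight is at least 50): (a) net 90−42=48 < 50 — fails.
  Not every element is met, so the beneficiary fails to carry Stage 1.
The analysis ends at Stage 1; the trustee prevails.

trustee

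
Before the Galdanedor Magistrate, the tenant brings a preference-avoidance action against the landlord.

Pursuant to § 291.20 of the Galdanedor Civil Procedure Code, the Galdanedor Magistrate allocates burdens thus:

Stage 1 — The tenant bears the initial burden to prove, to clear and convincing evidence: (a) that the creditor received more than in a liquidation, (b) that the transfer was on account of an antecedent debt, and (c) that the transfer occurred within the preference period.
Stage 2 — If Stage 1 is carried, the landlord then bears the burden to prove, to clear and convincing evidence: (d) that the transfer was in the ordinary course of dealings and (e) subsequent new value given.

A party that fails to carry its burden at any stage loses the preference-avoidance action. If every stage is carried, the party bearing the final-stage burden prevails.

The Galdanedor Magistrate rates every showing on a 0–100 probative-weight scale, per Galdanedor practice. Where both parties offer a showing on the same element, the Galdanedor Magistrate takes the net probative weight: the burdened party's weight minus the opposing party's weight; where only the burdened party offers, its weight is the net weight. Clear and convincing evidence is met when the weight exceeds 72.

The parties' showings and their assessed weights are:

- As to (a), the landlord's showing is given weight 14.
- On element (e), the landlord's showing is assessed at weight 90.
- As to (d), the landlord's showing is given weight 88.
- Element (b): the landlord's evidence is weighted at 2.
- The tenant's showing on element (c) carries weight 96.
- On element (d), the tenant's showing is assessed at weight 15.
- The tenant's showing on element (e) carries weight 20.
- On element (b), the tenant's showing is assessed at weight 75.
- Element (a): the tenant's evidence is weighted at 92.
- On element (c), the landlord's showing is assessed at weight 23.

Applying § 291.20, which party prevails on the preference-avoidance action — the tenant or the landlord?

tenant

At Stage 1 the tenant must meet clear and convincing evidence (weight exceeds 72): on (a) the weight is 92 less the opposing 14 gives net 78, > 72, so (a) meets the standard; on (b) the weight is 75 less the opposing 2 gives net 73, which does exceed 72, so (b) meets the standard; on (c) the weight is 96 less the opposing 23 gives net 73, > 72, so (c) meets the standard.
  Stage 1 is satisfied; the onus moves to the landlord.
At Stage 2 the landlord must meet clear and convincing evidence (weight exceeds 72): on (d) the weight is 88 less the opposing 15 gives net 73, > 72, so (d) meets the standard; on (e) the weight is 90 less the opposing 20 gives net 70, ≤ 72, so (e) does not meet the standard.
  The landlord does not carry Stage 2.
So the tenant prevails.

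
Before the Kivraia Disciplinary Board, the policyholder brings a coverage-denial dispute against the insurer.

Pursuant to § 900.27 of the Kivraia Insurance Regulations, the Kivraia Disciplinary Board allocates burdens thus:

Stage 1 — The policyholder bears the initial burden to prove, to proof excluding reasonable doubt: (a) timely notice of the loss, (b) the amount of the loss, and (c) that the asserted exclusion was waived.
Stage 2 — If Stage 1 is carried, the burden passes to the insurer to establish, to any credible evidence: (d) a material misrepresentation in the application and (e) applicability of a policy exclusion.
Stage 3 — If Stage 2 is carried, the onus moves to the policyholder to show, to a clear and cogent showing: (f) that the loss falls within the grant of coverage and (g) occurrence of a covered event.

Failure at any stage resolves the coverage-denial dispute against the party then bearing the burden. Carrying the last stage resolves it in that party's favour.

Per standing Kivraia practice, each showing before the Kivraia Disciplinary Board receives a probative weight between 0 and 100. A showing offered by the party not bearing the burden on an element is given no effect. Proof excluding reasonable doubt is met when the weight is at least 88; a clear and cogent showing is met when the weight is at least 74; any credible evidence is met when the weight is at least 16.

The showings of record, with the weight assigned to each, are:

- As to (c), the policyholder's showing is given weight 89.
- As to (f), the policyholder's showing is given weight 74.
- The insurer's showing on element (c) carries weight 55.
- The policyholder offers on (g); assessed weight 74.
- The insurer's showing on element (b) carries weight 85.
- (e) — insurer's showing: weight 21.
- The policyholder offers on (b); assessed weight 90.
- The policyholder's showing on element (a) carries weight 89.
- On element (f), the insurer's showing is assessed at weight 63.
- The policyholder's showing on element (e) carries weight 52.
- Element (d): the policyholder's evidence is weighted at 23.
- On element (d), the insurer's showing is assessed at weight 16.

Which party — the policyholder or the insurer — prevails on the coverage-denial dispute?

Stage 1 (policyholder, proof excluding reasonable doubt, weight is at least 88): (a) 89 ≥ 88 — meets; (b) 90 (insurer's 85 disregarded) ≥ 88 — meets; (c) 89 (insurer's 55 disregarded) ≥ 88 — meets.
  The policyholder carries Stage 1; the insurer now bears the burden.
Stage 2 (insurer, any credible evidence, weight is at least 16): (d) 16 (policyholder's 23 disregarded) ≥ 16 — meets; (e) 21 (policyholder's 52 disregarded) ≥ 16 — meets.
  The insurer carries Stage 2; the policyholder now bears the burden.
Stage 3 (policyholder, a clear and cogent showing, weight is at least 74): (f) 74 (insurer's 63 disregarded) ≥ 74 — meets; (g) 74 ≥ 74 — meets.
  All elements met at the final stage.
All stages carried — the policyholder prevails.

policyholder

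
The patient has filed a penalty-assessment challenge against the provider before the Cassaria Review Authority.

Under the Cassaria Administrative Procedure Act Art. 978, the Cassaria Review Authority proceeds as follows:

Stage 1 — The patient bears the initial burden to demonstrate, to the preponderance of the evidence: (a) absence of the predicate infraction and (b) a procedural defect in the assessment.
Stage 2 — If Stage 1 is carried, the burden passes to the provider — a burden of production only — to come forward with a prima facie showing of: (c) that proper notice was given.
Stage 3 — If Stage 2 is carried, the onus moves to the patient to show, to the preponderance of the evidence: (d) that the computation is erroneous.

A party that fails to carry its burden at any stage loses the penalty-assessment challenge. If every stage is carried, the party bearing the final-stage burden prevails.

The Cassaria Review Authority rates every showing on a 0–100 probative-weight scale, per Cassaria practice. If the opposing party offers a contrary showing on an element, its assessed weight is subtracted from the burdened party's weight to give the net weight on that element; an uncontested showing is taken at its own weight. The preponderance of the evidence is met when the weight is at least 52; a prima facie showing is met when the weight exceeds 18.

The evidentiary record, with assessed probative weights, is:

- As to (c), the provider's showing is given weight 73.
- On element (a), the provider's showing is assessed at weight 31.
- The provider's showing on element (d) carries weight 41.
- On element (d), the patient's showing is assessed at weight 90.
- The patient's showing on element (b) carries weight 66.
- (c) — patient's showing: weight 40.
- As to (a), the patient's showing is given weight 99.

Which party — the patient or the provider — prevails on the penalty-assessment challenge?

provider

Stage 1 — burden on patient; standard: the preponderance of the evidence (weight is at least 52).
    (a): 99 − 31 = 68 ≥ 52 [met]
    (b): 66 ≥ 52 [met]
  Stage 1 is satisfied; the onus moves to the provider.
Stage 2 — burden on provider; standard: a prima facie showing (weight exceeds 18).
    (c): 73 − 40 = 33 > 18 [met]
  The provider carries Stage 2; the patient now bears the burden.
Stage 3 — burden on patient; standard: the preponderance of the evidence (weight is at least 52).
    (d): 90 − 41 = 49 < 52 [not met]
  The patient does not carry Stage 3.
The analysis ends at Stage 3; the provider prevails.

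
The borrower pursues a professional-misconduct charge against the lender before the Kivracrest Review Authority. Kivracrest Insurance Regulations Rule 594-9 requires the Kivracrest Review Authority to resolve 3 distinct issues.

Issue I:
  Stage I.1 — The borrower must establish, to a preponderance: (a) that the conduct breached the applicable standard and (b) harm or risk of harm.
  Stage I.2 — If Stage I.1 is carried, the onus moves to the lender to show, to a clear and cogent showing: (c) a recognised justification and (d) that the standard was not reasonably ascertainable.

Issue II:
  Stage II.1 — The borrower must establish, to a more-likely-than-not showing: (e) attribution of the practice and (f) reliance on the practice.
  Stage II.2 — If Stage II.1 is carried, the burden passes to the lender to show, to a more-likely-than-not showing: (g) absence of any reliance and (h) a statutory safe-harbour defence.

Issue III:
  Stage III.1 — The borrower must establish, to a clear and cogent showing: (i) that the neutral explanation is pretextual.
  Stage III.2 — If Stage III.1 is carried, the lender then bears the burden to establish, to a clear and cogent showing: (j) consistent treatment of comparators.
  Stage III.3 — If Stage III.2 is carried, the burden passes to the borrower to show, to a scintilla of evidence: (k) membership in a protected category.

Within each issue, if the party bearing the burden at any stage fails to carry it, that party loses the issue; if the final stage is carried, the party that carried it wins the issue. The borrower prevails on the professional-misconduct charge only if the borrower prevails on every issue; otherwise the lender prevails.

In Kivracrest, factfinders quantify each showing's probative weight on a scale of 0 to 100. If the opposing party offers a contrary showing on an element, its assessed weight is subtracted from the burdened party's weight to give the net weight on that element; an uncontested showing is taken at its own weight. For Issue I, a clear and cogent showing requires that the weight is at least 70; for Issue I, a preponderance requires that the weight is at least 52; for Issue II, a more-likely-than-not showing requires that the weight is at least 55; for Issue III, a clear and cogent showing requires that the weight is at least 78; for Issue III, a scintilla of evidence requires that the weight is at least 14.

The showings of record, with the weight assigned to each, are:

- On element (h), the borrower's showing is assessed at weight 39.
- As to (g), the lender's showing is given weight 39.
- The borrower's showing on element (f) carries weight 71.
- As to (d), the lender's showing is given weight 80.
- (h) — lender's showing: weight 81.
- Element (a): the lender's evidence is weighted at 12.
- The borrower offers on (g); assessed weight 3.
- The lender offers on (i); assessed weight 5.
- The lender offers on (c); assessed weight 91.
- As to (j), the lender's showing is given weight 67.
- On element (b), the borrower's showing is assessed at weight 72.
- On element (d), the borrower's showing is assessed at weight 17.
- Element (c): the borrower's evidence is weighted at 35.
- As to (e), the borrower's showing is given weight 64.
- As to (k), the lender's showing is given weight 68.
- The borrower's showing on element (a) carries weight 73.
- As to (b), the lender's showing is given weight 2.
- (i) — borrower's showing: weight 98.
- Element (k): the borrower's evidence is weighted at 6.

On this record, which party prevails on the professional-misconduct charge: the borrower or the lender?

borrower

— Issue I —
At Stage I.1 the borrower must meet a preponderance (weight is at least 52): on (a) the weight is 73 less the opposing 12 gives net 61, which does reach 52, so (a) meets the standard; on (b) the weight is 72 less the opposing 2 gives net 70, ≥ 52, so (b) meets the standard.
  All elements met. The burden passes to the lender.
At Stage I.2 the lender must meet a clear and cogent showing (weight is at least 70): on (c) the weight is 91 less the opposing 35 gives net 56, which does not reach 70, so (c) does not meet the standard; on (d) the weight is 80 less the opposing 17 gives net 63, < 70, so (d) does not meet the standard.
  Stage I.2 not carried; the lender fails its burden.
The analysis ends at Stage I.2; the borrower prevails on this issue.
— Issue II —
Stage II.1 — burden on borrower; standard: a more-likely-than-not showing (weight is at least 55).
    (e): 64 ≥ 55 [met]
    (f): 71 ≥ 55 [met]
  Stage II.1 carried; the burden shifts to the lender.
Stage II.2 — burden on lender; standard: a more-likely-than-not showing (weight is at least 55).
    (g): 39 − 3 = 36 < 55 [not met]
    (h): 81 − 39 = 42 < 55 [not met]
  The lender does not carry Stage II.2.
The borrower prevails on this issue.
— Issue III —
Stage III.1 — burden on borrower; standard: a clear and cogent showing (weight is at least 78).
    (i): 98 − 5 = 93 ≥ 78 [met]
  The borrower carries Stage III.1; the lender now bears the burden.
Stage III.2 — burden on lender; standard: a clear and cogent showing (weight is at least 78).
    (j): 67 < 78 [not met]
  Not every element is met, so the lender fails to carry Stage III.2.
The analysis ends at Stage III.2; the borrower prevails on this issue.
Per-issue: Issue I → borrower; Issue II → borrower; Issue III → borrower. The borrower must prevail on every issue; overall, the borrower prevails.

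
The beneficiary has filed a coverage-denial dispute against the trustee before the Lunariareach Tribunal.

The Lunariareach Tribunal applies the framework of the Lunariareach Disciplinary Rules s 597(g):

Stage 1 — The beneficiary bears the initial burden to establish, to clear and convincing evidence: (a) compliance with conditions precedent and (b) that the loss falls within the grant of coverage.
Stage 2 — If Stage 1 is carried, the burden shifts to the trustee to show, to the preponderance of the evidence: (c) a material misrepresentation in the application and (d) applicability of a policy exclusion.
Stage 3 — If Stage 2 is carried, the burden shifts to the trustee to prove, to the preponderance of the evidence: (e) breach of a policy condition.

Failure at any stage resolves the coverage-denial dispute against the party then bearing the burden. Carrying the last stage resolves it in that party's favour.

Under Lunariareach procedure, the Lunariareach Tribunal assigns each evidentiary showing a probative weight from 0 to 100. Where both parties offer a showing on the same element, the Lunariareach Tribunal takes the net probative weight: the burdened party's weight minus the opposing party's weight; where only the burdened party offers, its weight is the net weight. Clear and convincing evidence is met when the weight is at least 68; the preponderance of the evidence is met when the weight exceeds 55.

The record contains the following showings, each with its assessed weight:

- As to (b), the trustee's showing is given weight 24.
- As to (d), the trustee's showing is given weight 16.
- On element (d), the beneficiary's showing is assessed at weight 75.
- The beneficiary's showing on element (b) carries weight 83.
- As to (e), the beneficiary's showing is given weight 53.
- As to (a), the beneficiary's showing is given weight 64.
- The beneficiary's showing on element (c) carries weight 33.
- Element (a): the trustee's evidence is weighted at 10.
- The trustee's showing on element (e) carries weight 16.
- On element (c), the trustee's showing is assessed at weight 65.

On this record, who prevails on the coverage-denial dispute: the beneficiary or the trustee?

trustee

At Stage 1 the beneficiary must meet clear and convincing evidence (weight is at least 68): on (a) the weight is 64 less the opposing 10 gives net 54, < 68, so (a) does not meet the standard; on (b) the weight is 83 less the opposing 24 gives net 59, which does not reach 68, so (b) does not meet the standard.
  Stage 1 not carried; the beneficiary fails its burden.
The analysis ends at Stage 1; the trustee prevails.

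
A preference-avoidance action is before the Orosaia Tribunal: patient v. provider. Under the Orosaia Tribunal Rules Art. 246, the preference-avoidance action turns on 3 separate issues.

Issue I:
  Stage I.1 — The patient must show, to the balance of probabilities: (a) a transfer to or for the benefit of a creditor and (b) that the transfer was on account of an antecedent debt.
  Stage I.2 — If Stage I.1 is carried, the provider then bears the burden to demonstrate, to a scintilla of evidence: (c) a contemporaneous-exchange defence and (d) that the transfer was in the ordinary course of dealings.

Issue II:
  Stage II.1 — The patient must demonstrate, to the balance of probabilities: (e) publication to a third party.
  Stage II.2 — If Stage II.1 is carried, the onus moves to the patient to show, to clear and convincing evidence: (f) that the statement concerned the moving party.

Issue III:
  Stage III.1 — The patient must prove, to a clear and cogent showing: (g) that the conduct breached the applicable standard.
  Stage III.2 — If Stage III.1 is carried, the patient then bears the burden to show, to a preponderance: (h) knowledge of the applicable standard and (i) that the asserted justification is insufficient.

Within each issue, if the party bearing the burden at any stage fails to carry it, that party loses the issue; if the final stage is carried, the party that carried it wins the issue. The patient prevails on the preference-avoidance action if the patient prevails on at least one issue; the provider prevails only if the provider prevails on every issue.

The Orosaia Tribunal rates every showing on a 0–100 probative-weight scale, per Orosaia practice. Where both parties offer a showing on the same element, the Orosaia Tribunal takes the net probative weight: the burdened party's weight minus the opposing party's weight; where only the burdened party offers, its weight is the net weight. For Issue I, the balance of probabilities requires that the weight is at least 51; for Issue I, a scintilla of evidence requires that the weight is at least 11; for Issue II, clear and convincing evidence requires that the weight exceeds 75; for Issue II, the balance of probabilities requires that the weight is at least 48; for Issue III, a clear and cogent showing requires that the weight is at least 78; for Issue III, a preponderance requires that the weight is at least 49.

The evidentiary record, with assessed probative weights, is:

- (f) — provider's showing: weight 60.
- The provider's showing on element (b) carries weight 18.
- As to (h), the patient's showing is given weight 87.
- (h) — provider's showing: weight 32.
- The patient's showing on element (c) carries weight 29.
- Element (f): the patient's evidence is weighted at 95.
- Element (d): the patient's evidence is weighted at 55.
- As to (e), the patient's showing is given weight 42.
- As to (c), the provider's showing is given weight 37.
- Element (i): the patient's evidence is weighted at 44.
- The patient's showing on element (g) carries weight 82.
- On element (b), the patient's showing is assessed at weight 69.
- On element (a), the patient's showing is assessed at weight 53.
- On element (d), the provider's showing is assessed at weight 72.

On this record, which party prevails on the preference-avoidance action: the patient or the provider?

— Issue I —
Stage I.1 — burden on patient; standard: the balance of probabilities (weight is at least 51).
    (a): 53 ≥ 51 [met]
    (b): 69 − 18 = 51 ≥ 51 [met]
  Stage I.1 is satisfied; the onus moves to the provider.
Stage I.2 — burden on provider; standard: a scintilla of evidence (weight is at least 11).
    (c): 37 − 29 = 8 < 11 [not met]
    (d): 72 − 55 = 17 ≥ 11 [met]
  Stage I.2 not carried; the provider fails its burden.
So the patient prevails on this issue.
— Issue II —
Stage II.1 — burden on patient; standard: the balance of probabilities (weight is at least 48).
    (e): 42 < 48 [not met]
  Not every element is met, so the patient fails to carry Stage II.1.
So the provider prevails on this issue.
— Issue III —
Stage III.1 (patient, a clear and cogent showing, weight is at least 78): (g) 82 ≥ 78 — meets.
  Stage III.1 is satisfied; the patient continues to bear the burden.
Stage III.2 (patient, a preponderance, weight is at least 49): (h) net 87−32=55 ≥ 49 — meets; (i) 44 < 49 — fails.
  Stage III.2 not carried; the patient fails its burden.
The analysis ends at Stage III.2; the provider prevails on this issue.
Per-issue: Issue I → patient; Issue II → provider; Issue III → provider. The patient must prevail on at least one issue; overall, the patient prevails.

patient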